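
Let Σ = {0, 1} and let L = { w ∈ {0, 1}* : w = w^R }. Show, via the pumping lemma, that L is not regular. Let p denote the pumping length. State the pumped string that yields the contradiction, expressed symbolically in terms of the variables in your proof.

0^{p+k} 1 0^p

Assume L is regular; let p be its pumping constant.
Take w = 0^p 1 0^p, a palindrome of length 2p+1 ≥ p.
By the pumping lemma, w = xyz with |xy| ≤ p and y is nonempty.
The first p characters of w are 0's, so xy (and hence y) consists only of 0's. Write y = 0^k, 1 ≤ k ≤ p.
Pump with i = 2: xy^2z = 0^{p+k} 1 0^p. Its reverse is 0^p 1 0^{p+k}, which differs from xy^2z since k ≥ 1. So xy^2z is not a palindrome and xy^2z ∉ L.
Contradiction. Therefore L is not regular.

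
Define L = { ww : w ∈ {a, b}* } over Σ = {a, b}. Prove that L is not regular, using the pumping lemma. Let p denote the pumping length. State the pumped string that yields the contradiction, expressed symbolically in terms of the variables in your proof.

Suppose for contradiction that L is regular, and let p be the pumping length.
Take w = a^p b^p a^p b^p = uu where u = a^pb^p; then w ∈ L and |w| = 4p ≥ p.
Write w = xyz as guaranteed by the lemma, with |xy| ≤ p and |y| ≥ 1.
The first p characters of w are a's, so xy (and hence y) consists only of a's. Write y = a^k, 1 ≤ k ≤ p.
Pump with i = 2: xy^2z = a^{p+k} b^p a^p b^p, of length 4p+k. Suppose this equals vv. The string starts with a and ends with b, so v does too; thus the boundary between the two copies of v is a b→a transition. There is exactly one such transition, at position 2p+k, so |v| = 2p+k and |vv| = 4p+2k ≠ 4p+k since k ≥ 1. So xy^2z ∉ L.
This is a contradiction; hence L is not regular.

a^{p+k} b^p a^p b^p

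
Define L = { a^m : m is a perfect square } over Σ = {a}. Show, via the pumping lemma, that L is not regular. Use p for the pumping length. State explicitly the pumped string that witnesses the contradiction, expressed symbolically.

a^{p²+k}

Suppose for contradiction that L is regular, and let p be the pumping length.
Take w = a^{p²} ∈ L with |w| = p² ≥ p.
By the pumping lemma, w = xyz with |xy| ≤ p and |y| ≥ 1.
Then y = a^k for some k with 1 ≤ k ≤ p.
Pump with i = 2: xy^2z = a^{p²+k}. Since 1 ≤ k ≤ p, p² < p²+k ≤ p²+p < (p+1)², so p²+k lies strictly between consecutive squares and is not a perfect square. So xy^2z ∉ L.
This is a contradiction; hence L is not regular.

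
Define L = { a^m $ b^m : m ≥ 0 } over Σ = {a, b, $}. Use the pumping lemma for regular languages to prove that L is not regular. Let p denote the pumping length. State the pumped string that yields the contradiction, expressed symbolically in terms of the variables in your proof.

Toward a contradiction, assume L is regular with pumping length p.
Take w = a^p $ b^p ∈ L with |w| = 2p+1 ≥ p.
By the pumping lemma, w = xyz with |xy| ≤ p and |y| > 0.
The first p characters of w are a's, so xy (and hence y) consists only of a's. Write y = a^k, 1 ≤ k ≤ p.
Pump with i = 2: xy^2z = a^{p+k} $ b^p, which would require p+k = p. But k ≥ 1, so xy^2z ∉ L.
This contradicts the pumping lemma, so L is not regular.

a^{p+k} $ b^p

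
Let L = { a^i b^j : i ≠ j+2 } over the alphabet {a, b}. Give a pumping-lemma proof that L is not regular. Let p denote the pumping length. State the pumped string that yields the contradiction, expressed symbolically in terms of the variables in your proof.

a^{p+p!} b^{p+p!-2}

Assume L is regular. Let p be the pumping length given by the pumping lemma.
Choose w = a^p b^{p+p!-2}. Since p ≠ (p+p!-2)+2 = p+p!, w ∈ L; and |w| ≥ p.
Write w = xyz as guaranteed by the lemma, with |xy| ≤ p and |y| > 0.
Since the first p symbols of w are all a's and |xy| ≤ p, y lies entirely in the leading a-block: y = a^k for some k with 1 ≤ k ≤ p.
Since 1 ≤ k ≤ p, k divides p!; set t = 1 + p!/k. Then xy^t z has p + (p!/k)·k = p + p! copies of a. Now the a-count is p+p! and (b-count)+2 = (p+p!-2)+2 = p+p!, so i ≠ j+2 fails. So xy^t z = a^{p+p!} b^{p+p!-2} ∉ L.
This is a contradiction; hence L is not regular.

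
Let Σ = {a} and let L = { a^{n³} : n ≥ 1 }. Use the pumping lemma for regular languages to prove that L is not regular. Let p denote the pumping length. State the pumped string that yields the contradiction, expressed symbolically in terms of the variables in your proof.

Toward a contradiction, assume L is regular with pumping length p.
Take w = a^{p³} ∈ L with |w| = p³ ≥ p.
Write w = xyz as guaranteed by the lemma, with |xy| ≤ p and |y| ≥ 1.
Then y = a^k for some k with 1 ≤ k ≤ p.
Pump with i = 2: xy^2z = a^{p³+k}. Since 1 ≤ k ≤ p, p³ < p³+k ≤ p³+p < p³+3p²+3p+1 = (p+1)³, so p³+k is not a perfect cube. So xy^2z ∉ L.
This is a contradiction; hence L is not regular.

a^{p³+k}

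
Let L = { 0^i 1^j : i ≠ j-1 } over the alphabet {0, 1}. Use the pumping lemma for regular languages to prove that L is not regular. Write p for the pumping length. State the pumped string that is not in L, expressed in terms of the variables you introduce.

0^{p+p!} 1^{p+p!+1}

Toward a contradiction, assume L is regular with pumping length p.
Choose w = 0^p 1^{p+p!+1}. Since p ≠ (p+p!+1)-1 = p+p!, w ∈ L; and |w| ≥ p.
By the pumping lemma, w = xyz with |xy| ≤ p and y is nonempty.
Since the first p symbols of w are all 0's and |xy| ≤ p, y lies entirely in the leading 0-block: y = 0^k for some k with 1 ≤ k ≤ p.
Since 1 ≤ k ≤ p, k divides p!; set t = 1 + p!/k. Then xy^t z has p + (p!/k)·k = p + p! copies of 0. Now the 0-count is p+p! and (1-count)-1 = (p+p!+1)-1 = p+p!, so i ≠ j-1 fails. So xy^t z = 0^{p+p!} 1^{p+p!+1} ∉ L.
This is a contradiction; hence L is not regular.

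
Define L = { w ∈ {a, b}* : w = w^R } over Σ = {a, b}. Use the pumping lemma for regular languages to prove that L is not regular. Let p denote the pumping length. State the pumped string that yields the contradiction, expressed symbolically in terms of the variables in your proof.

a^{p+k} b a^p

Toward a contradiction, assume L is regular with pumping length p.
Take w = a^p b a^p, a palindrome of length 2p+1 ≥ p.
The pumping lemma gives a decomposition w = xyz where |xy| ≤ p and |y| ≥ 1.
Because |xy| ≤ p and w begins with p copies of a, we have y = a^k with 1 ≤ k ≤ p.
Pump with i = 2: xy^2z = a^{p+k} b a^p. Its reverse is a^p b a^{p+k}, which differs from xy^2z since k ≥ 1. So xy^2z is not a palindrome and xy^2z ∉ L.
Contradiction. Therefore L is not regular.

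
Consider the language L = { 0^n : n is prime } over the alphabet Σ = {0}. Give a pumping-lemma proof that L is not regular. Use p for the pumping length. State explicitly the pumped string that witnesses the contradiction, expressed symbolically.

0^{q(1+k)}

Assume L is regular; let p be its pumping constant.
Let q be a prime with q ≥ p+2 (infinitely many primes exist), and take w = 0^q ∈ L with |w| = q ≥ p.
The pumping lemma gives a decomposition w = xyz where |xy| ≤ p and |y| > 0.
Then y = 0^k for some k with 1 ≤ k ≤ p.
Since 1 ≤ k ≤ p, |xz| = q-k. Pump with i = q+1: |xy^{q+1}z| = (q-k)+(q+1)k = q+qk = q(1+k), which is composite (both factors ≥ 2). So xy^{q+1}z = 0^{q(1+k)} ∉ L.
Contradiction. Therefore L is not regular.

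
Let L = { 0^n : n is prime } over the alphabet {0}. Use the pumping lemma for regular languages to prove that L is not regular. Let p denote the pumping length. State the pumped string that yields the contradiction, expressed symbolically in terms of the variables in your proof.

Suppose for contradiction that L is regular, and let p be the pumping length.
Let q be a prime with q ≥ p+2 (infinitely many primes exist), and take w = 0^q ∈ L with |w| = q ≥ p.
Write w = xyz as guaranteed by the lemma, with |xy| ≤ p and |y| ≥ 1.
Then y = 0^k for some k with 1 ≤ k ≤ p.
Since 1 ≤ k ≤ p, |xz| = q-k. Pump with i = q+1: |xy^{q+1}z| = (q-k)+(q+1)k = q+qk = q(1+k), which is composite (both factors ≥ 2). So xy^{q+1}z = 0^{q(1+k)} ∉ L.
This is a contradiction; hence L is not regular.

0^{q(1+k)}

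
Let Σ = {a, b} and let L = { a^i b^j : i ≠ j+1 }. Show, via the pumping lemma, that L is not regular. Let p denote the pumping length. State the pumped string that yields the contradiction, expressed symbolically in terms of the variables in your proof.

Suppose for contradiction that L is regular, and let p be the pumping length.
Choose w = a^p b^{p+p!-1}. Since p ≠ (p+p!-1)+1 = p+p!, w ∈ L; and |w| ≥ p.
By the pumping lemma, w = xyz with |xy| ≤ p and |y| ≥ 1.
Since the first p symbols of w are all a's and |xy| ≤ p, y lies entirely in the leading a-block: y = a^k for some k with 1 ≤ k ≤ p.
Since 1 ≤ k ≤ p, k divides p!; set t = 1 + p!/k. Then xy^t z has p + (p!/k)·k = p + p! copies of a. Now the a-count is p+p! and (b-count)+1 = (p+p!-1)+1 = p+p!, so i ≠ j+1 fails. So xy^t z = a^{p+p!} b^{p+p!-1} ∉ L.
This is a contradiction; hence L is not regular.

a^{p+p!} b^{p+p!-1}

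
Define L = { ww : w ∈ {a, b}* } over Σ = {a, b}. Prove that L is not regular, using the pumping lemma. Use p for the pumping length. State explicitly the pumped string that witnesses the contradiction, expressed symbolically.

a^{p+k} b^p a^p b^p

Toward a contradiction, assume L is regular with pumping length p.
Take w = a^p b^p a^p b^p = uu where u = a^pb^p; then w ∈ L and |w| = 4p ≥ p.
By the pumping lemma, w = xyz with |xy| ≤ p and |y| ≥ 1.
The first p characters of w are a's, so xy (and hence y) consists only of a's. Write y = a^k, 1 ≤ k ≤ p.
Pump with i = 2: xy^2z = a^{p+k} b^p a^p b^p, of length 4p+k. Suppose this equals vv. The string starts with a and ends with b, so v does too; thus the boundary between the two copies of v is a b→a transition. There is exactly one such transition, at position 2p+k, so |v| = 2p+k and |vv| = 4p+2k ≠ 4p+k since k ≥ 1. So xy^2z ∉ L.
This is a contradiction; hence L is not regular.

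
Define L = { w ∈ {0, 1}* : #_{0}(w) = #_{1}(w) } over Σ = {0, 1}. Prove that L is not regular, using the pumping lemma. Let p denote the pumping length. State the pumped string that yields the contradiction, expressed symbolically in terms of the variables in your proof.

0^{p+k} 1^p

Assume L is regular; let p be its pumping constant.
Choose w = 0^p 1^p ∈ L with |w| = 2p ≥ p.
The pumping lemma gives a decomposition w = xyz where |xy| ≤ p and |y| ≥ 1.
The first p characters of w are 0's, so xy (and hence y) consists only of 0's. Write y = 0^k, 1 ≤ k ≤ p.
Pump with i = 2: xy^2z = 0^{p+k} 1^p has p+k occurrences of 0 but only p of 1. Since k ≥ 1 the counts differ, so xy^2z ∉ L.
This is a contradiction; hence L is not regular.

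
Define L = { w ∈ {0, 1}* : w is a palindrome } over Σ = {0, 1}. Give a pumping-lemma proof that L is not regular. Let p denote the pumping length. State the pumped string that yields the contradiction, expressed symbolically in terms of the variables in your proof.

Assume L is regular. Let p be the pumping length given by the pumping lemma.
Take w = 0^p 1 0^p, a palindrome of length 2p+1 ≥ p.
The pumping lemma gives a decomposition w = xyz where |xy| ≤ p and |y| ≥ 1.
Because |xy| ≤ p and w begins with p copies of 0, we have y = 0^k with 1 ≤ k ≤ p.
Pump with i = 2: xy^2z = 0^{p+k} 1 0^p. Its reverse is 0^p 1 0^{p+k}, which differs from xy^2z since k ≥ 1. So xy^2z is not a palindrome and xy^2z ∉ L.
Contradiction. Therefore L is not regular.

0^{p+k} 1 0^p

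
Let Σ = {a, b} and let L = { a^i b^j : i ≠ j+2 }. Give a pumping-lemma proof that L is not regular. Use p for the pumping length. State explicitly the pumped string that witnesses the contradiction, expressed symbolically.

Suppose for contradiction that L is regular, and let p be the pumping length.
Choose w = a^p b^{p+p!-2}. Since p ≠ (p+p!-2)+2 = p+p!, w ∈ L; and |w| ≥ p.
The pumping lemma gives a decomposition w = xyz where |xy| ≤ p and y is nonempty.
The first p characters of w are a's, so xy (and hence y) consists only of a's. Write y = a^k, 1 ≤ k ≤ p.
Since 1 ≤ k ≤ p, k divides p!; set t = 1 + p!/k. Then xy^t z has p + (p!/k)·k = p + p! copies of a. Now the a-count is p+p! and (b-count)+2 = (p+p!-2)+2 = p+p!, so i ≠ j+2 fails. So xy^t z = a^{p+p!} b^{p+p!-2} ∉ L.
Contradiction. Therefore L is not regular.

a^{p+p!} b^{p+p!-2}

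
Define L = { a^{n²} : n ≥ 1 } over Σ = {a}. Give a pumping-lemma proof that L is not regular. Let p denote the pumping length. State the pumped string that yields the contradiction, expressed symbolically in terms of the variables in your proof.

Toward a contradiction, assume L is regular with pumping length p.
Take w = a^{p²} ∈ L with |w| = p² ≥ p.
Write w = xyz as guaranteed by the lemma, with |xy| ≤ p and |y| ≥ 1.
Then y = a^k for some k with 1 ≤ k ≤ p.
Pump with i = 2: xy^2z = a^{p²+k}. Since 1 ≤ k ≤ p, p² < p²+k ≤ p²+p < (p+1)², so p²+k lies strictly between consecutive squares and is not a perfect square. So xy^2z ∉ L.
This contradicts the pumping lemma, so L is not regular.

a^{p²+k}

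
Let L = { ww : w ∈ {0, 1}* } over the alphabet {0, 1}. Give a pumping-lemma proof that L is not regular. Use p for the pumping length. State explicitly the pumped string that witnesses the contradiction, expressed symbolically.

0^{p+k} 1^p 0^p 1^p

Suppose for contradiction that L is regular, and let p be the pumping length.
Take w = 0^p 1^p 0^p 1^p = uu where u = 0^p1^p; then w ∈ L and |w| = 4p ≥ p.
By the pumping lemma, w = xyz with |xy| ≤ p and |y| ≥ 1.
Since the first p symbols of w are all 0's and |xy| ≤ p, y lies entirely in the leading 0-block: y = 0^k for some k with 1 ≤ k ≤ p.
Pump with i = 2: xy^2z = 0^{p+k} 1^p 0^p 1^p, of length 4p+k. Suppose this equals vv. The string starts with 0 and ends with 1, so v does too; thus the boundary between the two copies of v is a 1→0 transition. There is exactly one such transition, at position 2p+k, so |v| = 2p+k and |vv| = 4p+2k ≠ 4p+k since k ≥ 1. So xy^2z ∉ L.
This contradicts the pumping lemma, so L is not regular.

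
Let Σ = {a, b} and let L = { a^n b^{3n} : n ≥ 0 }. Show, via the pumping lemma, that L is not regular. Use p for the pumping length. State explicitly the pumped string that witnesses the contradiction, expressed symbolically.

a^{p+k} b^{3p}

Assume L is regular. Let p be the pumping length given by the pumping lemma.
Take w = a^p b^{3p}. Then w ∈ L and |w| = 4p ≥ p.
By the pumping lemma, w = xyz with |xy| ≤ p and y is nonempty.
Because |xy| ≤ p and w begins with p copies of a, we have y = a^k with 1 ≤ k ≤ p.
Pump with i = 2: xy^2z = a^{p+k} b^{3p}. For this to lie in L we would need 3p = 3(p+k), which forces k = 0. But k ≥ 1, so xy^2z ∉ L.
This contradicts the pumping lemma, so L is not regular.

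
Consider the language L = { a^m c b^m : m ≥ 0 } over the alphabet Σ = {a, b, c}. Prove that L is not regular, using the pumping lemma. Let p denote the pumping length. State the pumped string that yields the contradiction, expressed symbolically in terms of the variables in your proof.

Suppose for contradiction that L is regular, and let p be the pumping length.
Take w = a^p c b^p ∈ L with |w| = 2p+1 ≥ p.
By the pumping lemma, w = xyz with |xy| ≤ p and |y| > 0.
Since the first p symbols of w are all a's and |xy| ≤ p, y lies entirely in the leading a-block: y = a^k for some k with 1 ≤ k ≤ p.
Pump with i = 2: xy^2z = a^{p+k} c b^p, which would require p+k = p. But k ≥ 1, so xy^2z ∉ L.
Contradiction. Therefore L is not regular.

a^{p+k} c b^p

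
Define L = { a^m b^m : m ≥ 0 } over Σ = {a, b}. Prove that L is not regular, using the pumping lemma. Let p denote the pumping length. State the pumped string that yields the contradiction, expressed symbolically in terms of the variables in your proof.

Suppose for contradiction that L is regular, and let p be the pumping length.
Let w = a^p b^p ∈ L; note |w| = 2p ≥ p.
Write w = xyz as guaranteed by the lemma, with |xy| ≤ p and |y| > 0.
Because |xy| ≤ p and w begins with p copies of a, we have y = a^k with 1 ≤ k ≤ p.
Pump with i = 2: xy^2z = a^{p+k} b^p. For this to lie in L we would need p = p+k, which forces k = 0. But k ≥ 1, so xy^2z ∉ L.
This contradicts the pumping lemma, so L is not regular.

a^{p+k} b^p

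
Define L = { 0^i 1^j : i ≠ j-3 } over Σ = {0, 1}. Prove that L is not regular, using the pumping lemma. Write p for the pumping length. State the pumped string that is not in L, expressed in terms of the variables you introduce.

Assume L is regular; let p be its pumping constant.
Choose w = 0^p 1^{p+p!+3}. Since p ≠ (p+p!+3)-3 = p+p!, w ∈ L; and |w| ≥ p.
The pumping lemma gives a decomposition w = xyz where |xy| ≤ p and y is nonempty.
Because |xy| ≤ p and w begins with p copies of 0, we have y = 0^k with 1 ≤ k ≤ p.
Since 1 ≤ k ≤ p, k divides p!; set t = 1 + p!/k. Then xy^t z has p + (p!/k)·k = p + p! copies of 0. Now the 0-count is p+p! and (1-count)-3 = (p+p!+3)-3 = p+p!, so i ≠ j-3 fails. So xy^t z = 0^{p+p!} 1^{p+p!+3} ∉ L.
This is a contradiction; hence L is not regular.

0^{p+p!} 1^{p+p!+3}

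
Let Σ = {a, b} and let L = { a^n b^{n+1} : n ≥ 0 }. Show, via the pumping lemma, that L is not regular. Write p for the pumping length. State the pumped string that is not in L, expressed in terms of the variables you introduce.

Assume L is regular. Let p be the pumping length given by the pumping lemma.
Take w = a^p b^{p+1}. Then w ∈ L and |w| = 2p+1 ≥ p.
By the pumping lemma, w = xyz with |xy| ≤ p and |y| > 0.
Since the first p symbols of w are all a's and |xy| ≤ p, y lies entirely in the leading a-block: y = a^k for some k with 1 ≤ k ≤ p.
Pump with i = 2: xy^2z = a^{p+k} b^{p+1}. For this to lie in L we would need p+1 = (p+k)+1, which forces k = 0. But k ≥ 1, so xy^2z ∉ L.
This contradicts the pumping lemma, so L is not regular.

a^{p+k} b^{p+1}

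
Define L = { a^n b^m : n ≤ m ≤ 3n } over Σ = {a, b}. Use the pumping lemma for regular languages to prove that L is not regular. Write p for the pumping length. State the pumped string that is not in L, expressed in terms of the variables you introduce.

a^{p+k} b^p

Toward a contradiction, assume L is regular with pumping length p.
Take w = a^p b^p ∈ L (since p ≤ p ≤ 3p), with |w| = 2p ≥ p.
By the pumping lemma, w = xyz with |xy| ≤ p and y is nonempty.
Because |xy| ≤ p and w begins with p copies of a, we have y = a^k with 1 ≤ k ≤ p.
Pump with i = 2: xy^2z = a^{p+k} b^p. Now n = p+k > p = m, so the condition n ≤ m fails. Thus xy^2z ∉ L.
This contradicts the pumping lemma, so L is not regular.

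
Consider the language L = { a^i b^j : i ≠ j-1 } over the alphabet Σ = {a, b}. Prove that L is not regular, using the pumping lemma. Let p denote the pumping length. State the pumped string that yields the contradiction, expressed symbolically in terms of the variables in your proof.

Assume L is regular. Let p be the pumping length given by the pumping lemma.
Choose w = a^p b^{p+p!+1}. Since p ≠ (p+p!+1)-1 = p+p!, w ∈ L; and |w| ≥ p.
By the pumping lemma, w = xyz with |xy| ≤ p and |y| ≥ 1.
The first p characters of w are a's, so xy (and hence y) consists only of a's. Write y = a^k, 1 ≤ k ≤ p.
Since 1 ≤ k ≤ p, k divides p!; set t = 1 + p!/k. Then xy^t z has p + (p!/k)·k = p + p! copies of a. Now the a-count is p+p! and (b-count)-1 = (p+p!+1)-1 = p+p!, so i ≠ j-1 fails. So xy^t z = a^{p+p!} b^{p+p!+1} ∉ L.
This contradicts the pumping lemma, so L is not regular.

a^{p+p!} b^{p+p!+1}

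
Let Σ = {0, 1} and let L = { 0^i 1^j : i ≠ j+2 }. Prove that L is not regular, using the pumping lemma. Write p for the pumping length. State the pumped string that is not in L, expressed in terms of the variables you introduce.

0^{p+p!} 1^{p+p!-2}

Suppose for contradiction that L is regular, and let p be the pumping length.
Choose w = 0^p 1^{p+p!-2}. Since p ≠ (p+p!-2)+2 = p+p!, w ∈ L; and |w| ≥ p.
Write w = xyz as guaranteed by the lemma, with |xy| ≤ p and |y| > 0.
The first p characters of w are 0's, so xy (and hence y) consists only of 0's. Write y = 0^k, 1 ≤ k ≤ p.
Since 1 ≤ k ≤ p, k divides p!; set t = 1 + p!/k. Then xy^t z has p + (p!/k)·k = p + p! copies of 0. Now the 0-count is p+p! and (1-count)+2 = (p+p!-2)+2 = p+p!, so i ≠ j+2 fails. So xy^t z = 0^{p+p!} 1^{p+p!-2} ∉ L.
This is a contradiction; hence L is not regular.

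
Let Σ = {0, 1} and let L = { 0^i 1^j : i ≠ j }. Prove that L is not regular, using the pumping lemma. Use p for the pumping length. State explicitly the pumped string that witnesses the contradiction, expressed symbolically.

Toward a contradiction, assume L is regular with pumping length p.
Choose w = 0^p 1^{p+p!}. Since p ≠ p+p!, w ∈ L; and |w| ≥ p.
By the pumping lemma, w = xyz with |xy| ≤ p and y is nonempty.
The first p characters of w are 0's, so xy (and hence y) consists only of 0's. Write y = 0^k, 1 ≤ k ≤ p.
Since 1 ≤ k ≤ p, k divides p!; set t = 1 + p!/k. Then xy^t z has p + (p!/k)·k = p + p! copies of 0. Now the 0-count equals the 1-count, so i ≠ j fails. So xy^t z = 0^{p+p!} 1^{p+p!} ∉ L.
This contradicts the pumping lemma, so L is not regular.

0^{p+p!} 1^{p+p!}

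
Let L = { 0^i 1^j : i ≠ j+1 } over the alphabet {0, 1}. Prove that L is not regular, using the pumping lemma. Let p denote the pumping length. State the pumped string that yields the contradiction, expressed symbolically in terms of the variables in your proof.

Toward a contradiction, assume L is regular with pumping length p.
Choose w = 0^p 1^{p+p!-1}. Since p ≠ (p+p!-1)+1 = p+p!, w ∈ L; and |w| ≥ p.
The pumping lemma gives a decomposition w = xyz where |xy| ≤ p and |y| ≥ 1.
Since the first p symbols of w are all 0's and |xy| ≤ p, y lies entirely in the leading 0-block: y = 0^k for some k with 1 ≤ k ≤ p.
Since 1 ≤ k ≤ p, k divides p!; set t = 1 + p!/k. Then xy^t z has p + (p!/k)·k = p + p! copies of 0. Now the 0-count is p+p! and (1-count)+1 = (p+p!-1)+1 = p+p!, so i ≠ j+1 fails. So xy^t z = 0^{p+p!} 1^{p+p!-1} ∉ L.
Contradiction. Therefore L is not regular.

0^{p+p!} 1^{p+p!-1}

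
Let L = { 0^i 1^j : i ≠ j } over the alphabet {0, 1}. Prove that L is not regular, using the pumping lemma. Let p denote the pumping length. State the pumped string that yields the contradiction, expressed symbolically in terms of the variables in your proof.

0^{p+p!} 1^{p+p!}

Suppose for contradiction that L is regular, and let p be the pumping length.
Choose w = 0^p 1^{p+p!}. Since p ≠ p+p!, w ∈ L; and |w| ≥ p.
The pumping lemma gives a decomposition w = xyz where |xy| ≤ p and y is nonempty.
The first p characters of w are 0's, so xy (and hence y) consists only of 0's. Write y = 0^k, 1 ≤ k ≤ p.
Since 1 ≤ k ≤ p, k divides p!; set t = 1 + p!/k. Then xy^t z has p + (p!/k)·k = p + p! copies of 0. Now the 0-count equals the 1-count, so i ≠ j fails. So xy^t z = 0^{p+p!} 1^{p+p!} ∉ L.
Contradiction. Therefore L is not regular.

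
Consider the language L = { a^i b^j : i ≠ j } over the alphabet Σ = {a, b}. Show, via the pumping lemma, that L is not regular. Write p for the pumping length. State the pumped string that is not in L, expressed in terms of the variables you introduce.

Suppose for contradiction that L is regular, and let p be the pumping length.
Choose w = a^p b^{p+p!}. Since p ≠ p+p!, w ∈ L; and |w| ≥ p.
The pumping lemma gives a decomposition w = xyz where |xy| ≤ p and |y| ≥ 1.
Because |xy| ≤ p and w begins with p copies of a, we have y = a^k with 1 ≤ k ≤ p.
Since 1 ≤ k ≤ p, k divides p!; set t = 1 + p!/k. Then xy^t z has p + (p!/k)·k = p + p! copies of a. Now the a-count equals the b-count, so i ≠ j fails. So xy^t z = a^{p+p!} b^{p+p!} ∉ L.
This contradicts the pumping lemma, so L is not regular.

a^{p+p!} b^{p+p!}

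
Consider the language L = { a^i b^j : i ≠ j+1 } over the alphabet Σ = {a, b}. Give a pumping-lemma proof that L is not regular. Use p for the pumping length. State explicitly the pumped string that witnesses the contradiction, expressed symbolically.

Toward a contradiction, assume L is regular with pumping length p.
Choose w = a^p b^{p+p!-1}. Since p ≠ (p+p!-1)+1 = p+p!, w ∈ L; and |w| ≥ p.
Write w = xyz as guaranteed by the lemma, with |xy| ≤ p and y is nonempty.
Because |xy| ≤ p and w begins with p copies of a, we have y = a^k with 1 ≤ k ≤ p.
Since 1 ≤ k ≤ p, k divides p!; set t = 1 + p!/k. Then xy^t z has p + (p!/k)·k = p + p! copies of a. Now the a-count is p+p! and (b-count)+1 = (p+p!-1)+1 = p+p!, so i ≠ j+1 fails. So xy^t z = a^{p+p!} b^{p+p!-1} ∉ L.
This contradicts the pumping lemma, so L is not regular.

a^{p+p!} b^{p+p!-1}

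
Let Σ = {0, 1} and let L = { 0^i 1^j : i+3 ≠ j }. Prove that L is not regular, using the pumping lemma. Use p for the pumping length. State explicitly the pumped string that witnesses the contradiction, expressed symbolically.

0^{p+p!} 1^{p+p!+3}

Suppose for contradiction that L is regular, and let p be the pumping length.
Choose w = 0^p 1^{p+p!+3}. Since p ≠ (p+p!+3)-3 = p+p!, w ∈ L; and |w| ≥ p.
Write w = xyz as guaranteed by the lemma, with |xy| ≤ p and |y| > 0.
Since the first p symbols of w are all 0's and |xy| ≤ p, y lies entirely in the leading 0-block: y = 0^k for some k with 1 ≤ k ≤ p.
Since 1 ≤ k ≤ p, k divides p!; set t = 1 + p!/k. Then xy^t z has p + (p!/k)·k = p + p! copies of 0. Now the 0-count is p+p! and (1-count)-3 = (p+p!+3)-3 = p+p!, so i+3 ≠ j fails. So xy^t z = 0^{p+p!} 1^{p+p!+3} ∉ L.
This contradicts the pumping lemma, so L is not regular.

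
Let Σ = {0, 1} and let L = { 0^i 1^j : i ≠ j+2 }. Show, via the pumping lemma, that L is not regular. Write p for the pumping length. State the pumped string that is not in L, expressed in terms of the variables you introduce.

Assume L is regular; let p be its pumping constant.
Choose w = 0^p 1^{p+p!-2}. Since p ≠ (p+p!-2)+2 = p+p!, w ∈ L; and |w| ≥ p.
The pumping lemma gives a decomposition w = xyz where |xy| ≤ p and |y| > 0.
Because |xy| ≤ p and w begins with p copies of 0, we have y = 0^k with 1 ≤ k ≤ p.
Since 1 ≤ k ≤ p, k divides p!; set t = 1 + p!/k. Then xy^t z has p + (p!/k)·k = p + p! copies of 0. Now the 0-count is p+p! and (1-count)+2 = (p+p!-2)+2 = p+p!, so i ≠ j+2 fails. So xy^t z = 0^{p+p!} 1^{p+p!-2} ∉ L.
Contradiction. Therefore L is not regular.

0^{p+p!} 1^{p+p!-2}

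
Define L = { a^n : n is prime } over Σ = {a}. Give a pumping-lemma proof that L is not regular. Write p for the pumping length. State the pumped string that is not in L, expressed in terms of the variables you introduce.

a^{q(1+k)}

Assume L is regular. Let p be the pumping length given by the pumping lemma.
Let q be a prime with q ≥ p+2 (infinitely many primes exist), and take w = a^q ∈ L with |w| = q ≥ p.
By the pumping lemma, w = xyz with |xy| ≤ p and y is nonempty.
Then y = a^k for some k with 1 ≤ k ≤ p.
Since 1 ≤ k ≤ p, |xz| = q-k. Pump with i = q+1: |xy^{q+1}z| = (q-k)+(q+1)k = q+qk = q(1+k), which is composite (both factors ≥ 2). So xy^{q+1}z = a^{q(1+k)} ∉ L.
Contradiction. Therefore L is not regular.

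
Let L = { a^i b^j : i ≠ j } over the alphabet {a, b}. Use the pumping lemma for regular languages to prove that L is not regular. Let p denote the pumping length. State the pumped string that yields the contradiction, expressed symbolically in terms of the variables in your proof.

Assume L is regular. Let p be the pumping length given by the pumping lemma.
Choose w = a^p b^{p+p!}. Since p ≠ p+p!, w ∈ L; and |w| ≥ p.
By the pumping lemma, w = xyz with |xy| ≤ p and y is nonempty.
Since the first p symbols of w are all a's and |xy| ≤ p, y lies entirely in the leading a-block: y = a^k for some k with 1 ≤ k ≤ p.
Since 1 ≤ k ≤ p, k divides p!; set t = 1 + p!/k. Then xy^t z has p + (p!/k)·k = p + p! copies of a. Now the a-count equals the b-count, so i ≠ j fails. So xy^t z = a^{p+p!} b^{p+p!} ∉ L.
Contradiction. Therefore L is not regular.

a^{p+p!} b^{p+p!}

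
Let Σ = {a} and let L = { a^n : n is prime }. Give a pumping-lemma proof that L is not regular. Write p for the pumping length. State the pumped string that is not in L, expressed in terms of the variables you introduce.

Toward a contradiction, assume L is regular with pumping length p.
Let q be a prime with q ≥ p+2 (infinitely many primes exist), and take w = a^q ∈ L with |w| = q ≥ p.
Write w = xyz as guaranteed by the lemma, with |xy| ≤ p and |y| ≥ 1.
Then y = a^k for some k with 1 ≤ k ≤ p.
Since 1 ≤ k ≤ p, |xz| = q-k. Pump with i = q+1: |xy^{q+1}z| = (q-k)+(q+1)k = q+qk = q(1+k), which is composite (both factors ≥ 2). So xy^{q+1}z = a^{q(1+k)} ∉ L.
This contradicts the pumping lemma, so L is not regular.

a^{q(1+k)}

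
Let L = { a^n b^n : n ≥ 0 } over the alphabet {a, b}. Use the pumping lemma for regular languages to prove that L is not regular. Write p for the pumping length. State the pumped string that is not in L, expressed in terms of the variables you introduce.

a^{p+k} b^p

Assume L is regular. Let p be the pumping length given by the pumping lemma.
Choose w = a^p b^p, which is in L with |w| = 2p ≥ p.
The pumping lemma gives a decomposition w = xyz where |xy| ≤ p and y is nonempty.
Because |xy| ≤ p and w begins with p copies of a, we have y = a^k with 1 ≤ k ≤ p.
Pump with i = 2: xy^2z = a^{p+k} b^p. For this to lie in L we would need p = p+k, which forces k = 0. But k ≥ 1, so xy^2z ∉ L.
Contradiction. Therefore L is not regular.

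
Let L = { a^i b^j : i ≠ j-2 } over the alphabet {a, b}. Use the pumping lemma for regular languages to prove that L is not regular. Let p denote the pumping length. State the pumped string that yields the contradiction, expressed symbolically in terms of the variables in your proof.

Suppose for contradiction that L is regular, and let p be the pumping length.
Choose w = a^p b^{p+p!+2}. Since p ≠ (p+p!+2)-2 = p+p!, w ∈ L; and |w| ≥ p.
Write w = xyz as guaranteed by the lemma, with |xy| ≤ p and |y| ≥ 1.
Because |xy| ≤ p and w begins with p copies of a, we have y = a^k with 1 ≤ k ≤ p.
Since 1 ≤ k ≤ p, k divides p!; set t = 1 + p!/k. Then xy^t z has p + (p!/k)·k = p + p! copies of a. Now the a-count is p+p! and (b-count)-2 = (p+p!+2)-2 = p+p!, so i ≠ j-2 fails. So xy^t z = a^{p+p!} b^{p+p!+2} ∉ L.
Contradiction. Therefore L is not regular.

a^{p+p!} b^{p+p!+2}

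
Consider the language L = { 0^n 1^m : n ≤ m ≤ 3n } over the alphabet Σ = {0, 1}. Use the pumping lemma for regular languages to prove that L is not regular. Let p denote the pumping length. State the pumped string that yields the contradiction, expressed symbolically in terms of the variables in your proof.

Assume L is regular. Let p be the pumping length given by the pumping lemma.
Take w = 0^p 1^p ∈ L (since p ≤ p ≤ 3p), with |w| = 2p ≥ p.
Write w = xyz as guaranteed by the lemma, with |xy| ≤ p and |y| ≥ 1.
The first p characters of w are 0's, so xy (and hence y) consists only of 0's. Write y = 0^k, 1 ≤ k ≤ p.
Pump with i = 2: xy^2z = 0^{p+k} 1^p. Now n = p+k > p = m, so the condition n ≤ m fails. Thus xy^2z ∉ L.
This contradicts the pumping lemma, so L is not regular.

0^{p+k} 1^p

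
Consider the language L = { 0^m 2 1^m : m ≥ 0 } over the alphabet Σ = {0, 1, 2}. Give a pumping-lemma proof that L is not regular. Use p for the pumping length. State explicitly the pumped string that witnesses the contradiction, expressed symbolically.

Suppose for contradiction that L is regular, and let p be the pumping length.
Take w = 0^p 2 1^p ∈ L with |w| = 2p+1 ≥ p.
By the pumping lemma, w = xyz with |xy| ≤ p and |y| ≥ 1.
The first p characters of w are 0's, so xy (and hence y) consists only of 0's. Write y = 0^k, 1 ≤ k ≤ p.
Pump with i = 2: xy^2z = 0^{p+k} 2 1^p, which would require p+k = p. But k ≥ 1, so xy^2z ∉ L.
This contradicts the pumping lemma, so L is not regular.

0^{p+k} 2 1^p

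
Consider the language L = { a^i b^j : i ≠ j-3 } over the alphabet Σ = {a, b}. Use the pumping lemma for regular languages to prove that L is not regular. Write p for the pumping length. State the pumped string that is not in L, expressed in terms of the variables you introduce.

Assume L is regular; let p be its pumping constant.
Choose w = a^p b^{p+p!+3}. Since p ≠ (p+p!+3)-3 = p+p!, w ∈ L; and |w| ≥ p.
By the pumping lemma, w = xyz with |xy| ≤ p and |y| ≥ 1.
The first p characters of w are a's, so xy (and hence y) consists only of a's. Write y = a^k, 1 ≤ k ≤ p.
Since 1 ≤ k ≤ p, k divides p!; set t = 1 + p!/k. Then xy^t z has p + (p!/k)·k = p + p! copies of a. Now the a-count is p+p! and (b-count)-3 = (p+p!+3)-3 = p+p!, so i ≠ j-3 fails. So xy^t z = a^{p+p!} b^{p+p!+3} ∉ L.
Contradiction. Therefore L is not regular.

a^{p+p!} b^{p+p!+3}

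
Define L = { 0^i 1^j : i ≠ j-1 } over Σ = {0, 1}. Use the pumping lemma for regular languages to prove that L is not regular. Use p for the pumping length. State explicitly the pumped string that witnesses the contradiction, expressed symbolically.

0^{p+p!} 1^{p+p!+1}

Assume L is regular; let p be its pumping constant.
Choose w = 0^p 1^{p+p!+1}. Since p ≠ (p+p!+1)-1 = p+p!, w ∈ L; and |w| ≥ p.
Write w = xyz as guaranteed by the lemma, with |xy| ≤ p and |y| ≥ 1.
The first p characters of w are 0's, so xy (and hence y) consists only of 0's. Write y = 0^k, 1 ≤ k ≤ p.
Since 1 ≤ k ≤ p, k divides p!; set t = 1 + p!/k. Then xy^t z has p + (p!/k)·k = p + p! copies of 0. Now the 0-count is p+p! and (1-count)-1 = (p+p!+1)-1 = p+p!, so i ≠ j-1 fails. So xy^t z = 0^{p+p!} 1^{p+p!+1} ∉ L.
This contradicts the pumping lemma, so L is not regular.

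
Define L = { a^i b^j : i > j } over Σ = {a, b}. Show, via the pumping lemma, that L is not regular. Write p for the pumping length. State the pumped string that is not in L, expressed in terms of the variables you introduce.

Toward a contradiction, assume L is regular with pumping length p.
Choose w = a^{p+1} b^p ∈ L, with |w| = 2p+1 ≥ p.
Write w = xyz as guaranteed by the lemma, with |xy| ≤ p and y is nonempty.
The first p characters of w are a's, so xy (and hence y) consists only of a's. Write y = a^k, 1 ≤ k ≤ p.
Consider xy^0z = xz = a^{p+1-k} b^p. Since k ≥ 1, the a-count p+1-k is at most p, so i > j fails; thus xz ∉ L.
Contradiction. Therefore L is not regular.

a^{p+1-k} b^p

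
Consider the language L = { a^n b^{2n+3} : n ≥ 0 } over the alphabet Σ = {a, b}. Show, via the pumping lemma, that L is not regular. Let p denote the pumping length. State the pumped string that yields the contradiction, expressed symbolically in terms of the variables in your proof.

Toward a contradiction, assume L is regular with pumping length p.
Choose w = a^p b^{2p+3}, which is in L with |w| = 3p+3 ≥ p.
By the pumping lemma, w = xyz with |xy| ≤ p and |y| ≥ 1.
The first p characters of w are a's, so xy (and hence y) consists only of a's. Write y = a^k, 1 ≤ k ≤ p.
Pump with i = 2: xy^2z = a^{p+k} b^{2p+3}. For this to lie in L we would need 2p+3 = 2(p+k)+3, which forces k = 0. But k ≥ 1, so xy^2z ∉ L.
This contradicts the pumping lemma, so L is not regular.

a^{p+k} b^{2p+3}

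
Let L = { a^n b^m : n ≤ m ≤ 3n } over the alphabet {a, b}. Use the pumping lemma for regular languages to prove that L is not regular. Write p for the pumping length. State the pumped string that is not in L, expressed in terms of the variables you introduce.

Suppose for contradiction that L is regular, and let p be the pumping length.
Take w = a^p b^p ∈ L (since p ≤ p ≤ 3p), with |w| = 2p ≥ p.
By the pumping lemma, w = xyz with |xy| ≤ p and y is nonempty.
Because |xy| ≤ p and w begins with p copies of a, we have y = a^k with 1 ≤ k ≤ p.
Pump with i = 2: xy^2z = a^{p+k} b^p. Now n = p+k > p = m, so the condition n ≤ m fails. Thus xy^2z ∉ L.
This is a contradiction; hence L is not regular.

a^{p+k} b^p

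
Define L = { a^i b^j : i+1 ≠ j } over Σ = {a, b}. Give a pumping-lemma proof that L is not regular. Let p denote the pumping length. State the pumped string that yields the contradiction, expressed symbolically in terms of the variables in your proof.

Assume L is regular. Let p be the pumping length given by the pumping lemma.
Choose w = a^p b^{p+p!+1}. Since p ≠ (p+p!+1)-1 = p+p!, w ∈ L; and |w| ≥ p.
By the pumping lemma, w = xyz with |xy| ≤ p and y is nonempty.
The first p characters of w are a's, so xy (and hence y) consists only of a's. Write y = a^k, 1 ≤ k ≤ p.
Since 1 ≤ k ≤ p, k divides p!; set t = 1 + p!/k. Then xy^t z has p + (p!/k)·k = p + p! copies of a. Now the a-count is p+p! and (b-count)-1 = (p+p!+1)-1 = p+p!, so i+1 ≠ j fails. So xy^t z = a^{p+p!} b^{p+p!+1} ∉ L.
This is a contradiction; hence L is not regular.

a^{p+p!} b^{p+p!+1}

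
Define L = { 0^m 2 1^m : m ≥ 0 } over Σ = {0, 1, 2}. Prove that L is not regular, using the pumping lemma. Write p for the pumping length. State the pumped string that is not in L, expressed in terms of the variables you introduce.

Suppose for contradiction that L is regular, and let p be the pumping length.
Take w = 0^p 2 1^p ∈ L with |w| = 2p+1 ≥ p.
Write w = xyz as guaranteed by the lemma, with |xy| ≤ p and |y| ≥ 1.
Because |xy| ≤ p and w begins with p copies of 0, we have y = 0^k with 1 ≤ k ≤ p.
Pump with i = 2: xy^2z = 0^{p+k} 2 1^p, which would require p+k = p. But k ≥ 1, so xy^2z ∉ L.
Contradiction. Therefore L is not regular.

0^{p+k} 2 1^p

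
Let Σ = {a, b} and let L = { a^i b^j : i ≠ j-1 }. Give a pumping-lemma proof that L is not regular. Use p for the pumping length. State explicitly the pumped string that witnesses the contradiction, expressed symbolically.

a^{p+p!} b^{p+p!+1}

Suppose for contradiction that L is regular, and let p be the pumping length.
Choose w = a^p b^{p+p!+1}. Since p ≠ (p+p!+1)-1 = p+p!, w ∈ L; and |w| ≥ p.
Write w = xyz as guaranteed by the lemma, with |xy| ≤ p and |y| > 0.
The first p characters of w are a's, so xy (and hence y) consists only of a's. Write y = a^k, 1 ≤ k ≤ p.
Since 1 ≤ k ≤ p, k divides p!; set t = 1 + p!/k. Then xy^t z has p + (p!/k)·k = p + p! copies of a. Now the a-count is p+p! and (b-count)-1 = (p+p!+1)-1 = p+p!, so i ≠ j-1 fails. So xy^t z = a^{p+p!} b^{p+p!+1} ∉ L.
This contradicts the pumping lemma, so L is not regular.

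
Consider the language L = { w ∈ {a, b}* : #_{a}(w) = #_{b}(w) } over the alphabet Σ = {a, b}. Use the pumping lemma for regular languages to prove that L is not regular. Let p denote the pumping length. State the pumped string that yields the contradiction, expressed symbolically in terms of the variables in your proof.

Assume L is regular; let p be its pumping constant.
Choose w = a^p b^p ∈ L with |w| = 2p ≥ p.
Write w = xyz as guaranteed by the lemma, with |xy| ≤ p and |y| ≥ 1.
Since the first p symbols of w are all a's and |xy| ≤ p, y lies entirely in the leading a-block: y = a^k for some k with 1 ≤ k ≤ p.
Pump with i = 2: xy^2z = a^{p+k} b^p has p+k occurrences of a but only p of b. Since k ≥ 1 the counts differ, so xy^2z ∉ L.
This contradicts the pumping lemma, so L is not regular.

a^{p+k} b^p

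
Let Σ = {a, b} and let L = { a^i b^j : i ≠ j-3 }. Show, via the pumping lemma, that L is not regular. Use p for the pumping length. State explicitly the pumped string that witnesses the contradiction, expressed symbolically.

a^{p+p!} b^{p+p!+3}

Toward a contradiction, assume L is regular with pumping length p.
Choose w = a^p b^{p+p!+3}. Since p ≠ (p+p!+3)-3 = p+p!, w ∈ L; and |w| ≥ p.
Write w = xyz as guaranteed by the lemma, with |xy| ≤ p and |y| ≥ 1.
The first p characters of w are a's, so xy (and hence y) consists only of a's. Write y = a^k, 1 ≤ k ≤ p.
Since 1 ≤ k ≤ p, k divides p!; set t = 1 + p!/k. Then xy^t z has p + (p!/k)·k = p + p! copies of a. Now the a-count is p+p! and (b-count)-3 = (p+p!+3)-3 = p+p!, so i ≠ j-3 fails. So xy^t z = a^{p+p!} b^{p+p!+3} ∉ L.
Contradiction. Therefore L is not regular.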